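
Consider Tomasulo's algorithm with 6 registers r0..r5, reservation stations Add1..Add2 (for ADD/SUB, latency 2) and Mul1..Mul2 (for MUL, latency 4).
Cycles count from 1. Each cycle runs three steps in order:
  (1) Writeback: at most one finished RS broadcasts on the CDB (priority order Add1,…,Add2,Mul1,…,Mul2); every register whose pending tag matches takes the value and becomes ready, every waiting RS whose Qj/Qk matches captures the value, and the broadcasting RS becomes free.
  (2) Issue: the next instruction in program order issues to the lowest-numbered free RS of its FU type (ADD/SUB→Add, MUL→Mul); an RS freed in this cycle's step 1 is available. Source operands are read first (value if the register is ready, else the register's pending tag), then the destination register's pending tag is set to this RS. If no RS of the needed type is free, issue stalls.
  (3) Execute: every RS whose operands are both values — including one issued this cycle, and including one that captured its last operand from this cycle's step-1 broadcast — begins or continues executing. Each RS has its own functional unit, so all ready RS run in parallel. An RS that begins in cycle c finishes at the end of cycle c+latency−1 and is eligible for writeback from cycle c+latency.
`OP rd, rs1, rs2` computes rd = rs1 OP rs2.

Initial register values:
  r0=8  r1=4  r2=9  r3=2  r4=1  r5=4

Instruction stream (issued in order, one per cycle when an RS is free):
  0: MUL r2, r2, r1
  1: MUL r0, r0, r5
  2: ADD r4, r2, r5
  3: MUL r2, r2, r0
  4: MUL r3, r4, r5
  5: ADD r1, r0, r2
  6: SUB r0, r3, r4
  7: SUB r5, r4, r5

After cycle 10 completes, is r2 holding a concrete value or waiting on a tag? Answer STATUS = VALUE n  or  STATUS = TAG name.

STATUS = VALUE 1152

cycle 1: issue MUL r2<-Mul1 // r0:8,r1:4,r2:Mul1,r3:2,r4:1,r5:4
cycle 2: issue MUL r0<-Mul2 // r0:Mul2,r1:4,r2:Mul1,r3:2,r4:1,r5:4
cycle 3: issue ADD r4<-Add1 // r0:Mul2,r1:4,r2:Mul1,r3:2,r4:Add1,r5:4
cycle 4: stall // r0:Mul2,r1:4,r2:Mul1,r3:2,r4:Add1,r5:4
cycle 5: CDB Mul1=36; issue MUL r2<-Mul1 // r0:Mul2,r1:4,r2:Mul1,r3:2,r4:Add1,r5:4
cycle 6: CDB Mul2=32; issue MUL r3<-Mul2 // r0:32,r1:4,r2:Mul1,r3:Mul2,r4:Add1,r5:4
cycle 7: CDB Add1=40; issue ADD r1<-Add1 // r0:32,r1:Add1,r2:Mul1,r3:Mul2,r4:40,r5:4
cycle 8: issue SUB r0<-Add2 // r0:Add2,r1:Add1,r2:Mul1,r3:Mul2,r4:40,r5:4
cycle 9: stall // r0:Add2,r1:Add1,r2:Mul1,r3:Mul2,r4:40,r5:4
cycle 10: CDB Mul1=1152; stall // r0:Add2,r1:Add1,r2:1152,r3:Mul2,r4:40,r5:4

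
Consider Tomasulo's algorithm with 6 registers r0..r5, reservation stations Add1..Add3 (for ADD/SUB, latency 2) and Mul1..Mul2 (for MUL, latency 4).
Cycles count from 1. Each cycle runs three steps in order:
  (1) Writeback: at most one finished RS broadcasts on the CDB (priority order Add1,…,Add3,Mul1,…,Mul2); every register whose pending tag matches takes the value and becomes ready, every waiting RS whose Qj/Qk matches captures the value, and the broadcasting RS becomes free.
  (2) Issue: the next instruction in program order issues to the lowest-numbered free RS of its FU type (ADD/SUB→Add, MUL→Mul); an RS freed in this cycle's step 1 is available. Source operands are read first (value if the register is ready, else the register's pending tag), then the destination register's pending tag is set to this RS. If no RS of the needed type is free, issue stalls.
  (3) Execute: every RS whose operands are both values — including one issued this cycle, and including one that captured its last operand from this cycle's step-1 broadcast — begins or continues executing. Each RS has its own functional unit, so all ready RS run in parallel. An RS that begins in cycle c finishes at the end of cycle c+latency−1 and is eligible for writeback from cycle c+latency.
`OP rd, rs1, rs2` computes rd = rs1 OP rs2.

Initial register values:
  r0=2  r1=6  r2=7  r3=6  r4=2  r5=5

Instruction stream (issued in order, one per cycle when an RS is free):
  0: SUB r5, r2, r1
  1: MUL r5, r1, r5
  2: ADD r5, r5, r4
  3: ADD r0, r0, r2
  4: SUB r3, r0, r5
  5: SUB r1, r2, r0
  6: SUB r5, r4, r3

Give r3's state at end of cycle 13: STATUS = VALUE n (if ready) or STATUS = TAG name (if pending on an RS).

STATUS = VALUE 1

cycle 1: issue SUB r5<-Add1 // r0:2,r1:6,r2:7,r3:6,r4:2,r5:Add1
cycle 2: issue MUL r5<-Mul1 // r0:2,r1:6,r2:7,r3:6,r4:2,r5:Mul1
cycle 3: CDB Add1=1; issue ADD r5<-Add1 // r0:2,r1:6,r2:7,r3:6,r4:2,r5:Add1
cycle 4: issue ADD r0<-Add2 // r0:Add2,r1:6,r2:7,r3:6,r4:2,r5:Add1
cycle 5: issue SUB r3<-Add3 // r0:Add2,r1:6,r2:7,r3:Add3,r4:2,r5:Add1
cycle 6: CDB Add2=9; issue SUB r1<-Add2 // r0:9,r1:Add2,r2:7,r3:Add3,r4:2,r5:Add1
cycle 7: CDB Mul1=6; stall // r0:9,r1:Add2,r2:7,r3:Add3,r4:2,r5:Add1
cycle 8: CDB Add2=-2; issue SUB r5<-Add2 // r0:9,r1:-2,r2:7,r3:Add3,r4:2,r5:Add2
cycle 9: CDB Add1=8 // r0:9,r1:-2,r2:7,r3:Add3,r4:2,r5:Add2
cycle 10: - // r0:9,r1:-2,r2:7,r3:Add3,r4:2,r5:Add2
cycle 11: CDB Add3=1 // r0:9,r1:-2,r2:7,r3:1,r4:2,r5:Add2
cycle 12: - // r0:9,r1:-2,r2:7,r3:1,r4:2,r5:Add2
cycle 13: CDB Add2=1 // r0:9,r1:-2,r2:7,r3:1,r4:2,r5:1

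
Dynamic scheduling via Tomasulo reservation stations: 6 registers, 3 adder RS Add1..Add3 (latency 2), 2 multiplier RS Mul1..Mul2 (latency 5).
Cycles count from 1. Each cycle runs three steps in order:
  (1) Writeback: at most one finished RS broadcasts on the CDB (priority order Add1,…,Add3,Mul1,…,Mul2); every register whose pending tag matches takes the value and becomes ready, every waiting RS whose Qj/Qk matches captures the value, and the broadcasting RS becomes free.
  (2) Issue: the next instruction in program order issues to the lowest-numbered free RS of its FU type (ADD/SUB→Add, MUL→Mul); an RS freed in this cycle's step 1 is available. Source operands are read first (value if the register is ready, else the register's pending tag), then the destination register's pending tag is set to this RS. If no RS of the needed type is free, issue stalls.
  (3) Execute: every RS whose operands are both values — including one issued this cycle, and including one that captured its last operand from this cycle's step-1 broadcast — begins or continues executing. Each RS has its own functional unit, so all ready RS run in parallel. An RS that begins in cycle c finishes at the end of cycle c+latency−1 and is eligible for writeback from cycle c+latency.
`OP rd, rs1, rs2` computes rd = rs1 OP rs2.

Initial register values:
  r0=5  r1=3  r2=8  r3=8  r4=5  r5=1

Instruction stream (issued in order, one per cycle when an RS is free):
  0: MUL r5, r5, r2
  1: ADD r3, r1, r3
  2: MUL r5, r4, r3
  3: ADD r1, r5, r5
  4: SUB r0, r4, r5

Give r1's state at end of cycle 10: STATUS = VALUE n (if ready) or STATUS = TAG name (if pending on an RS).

STATUS = TAG Add1

  c1: issue MUL r5<-Mul1  regs: r0:5,r1:3,r2:8,r3:8,r4:5,r5:Mul1
  c2: issue ADD r3<-Add1  regs: r0:5,r1:3,r2:8,r3:Add1,r4:5,r5:Mul1
  c3: issue MUL r5<-Mul2  regs: r0:5,r1:3,r2:8,r3:Add1,r4:5,r5:Mul2
  c4: CDB Add1=11; issue ADD r1<-Add1  regs: r0:5,r1:Add1,r2:8,r3:11,r4:5,r5:Mul2
  c5: issue SUB r0<-Add2  regs: r0:Add2,r1:Add1,r2:8,r3:11,r4:5,r5:Mul2
  c6: CDB Mul1=8  regs: r0:Add2,r1:Add1,r2:8,r3:11,r4:5,r5:Mul2
  c7: -  regs: r0:Add2,r1:Add1,r2:8,r3:11,r4:5,r5:Mul2
  c8: -  regs: r0:Add2,r1:Add1,r2:8,r3:11,r4:5,r5:Mul2
  c9: CDB Mul2=55  regs: r0:Add2,r1:Add1,r2:8,r3:11,r4:5,r5:55
  c10: -  regs: r0:Add2,r1:Add1,r2:8,r3:11,r4:5,r5:55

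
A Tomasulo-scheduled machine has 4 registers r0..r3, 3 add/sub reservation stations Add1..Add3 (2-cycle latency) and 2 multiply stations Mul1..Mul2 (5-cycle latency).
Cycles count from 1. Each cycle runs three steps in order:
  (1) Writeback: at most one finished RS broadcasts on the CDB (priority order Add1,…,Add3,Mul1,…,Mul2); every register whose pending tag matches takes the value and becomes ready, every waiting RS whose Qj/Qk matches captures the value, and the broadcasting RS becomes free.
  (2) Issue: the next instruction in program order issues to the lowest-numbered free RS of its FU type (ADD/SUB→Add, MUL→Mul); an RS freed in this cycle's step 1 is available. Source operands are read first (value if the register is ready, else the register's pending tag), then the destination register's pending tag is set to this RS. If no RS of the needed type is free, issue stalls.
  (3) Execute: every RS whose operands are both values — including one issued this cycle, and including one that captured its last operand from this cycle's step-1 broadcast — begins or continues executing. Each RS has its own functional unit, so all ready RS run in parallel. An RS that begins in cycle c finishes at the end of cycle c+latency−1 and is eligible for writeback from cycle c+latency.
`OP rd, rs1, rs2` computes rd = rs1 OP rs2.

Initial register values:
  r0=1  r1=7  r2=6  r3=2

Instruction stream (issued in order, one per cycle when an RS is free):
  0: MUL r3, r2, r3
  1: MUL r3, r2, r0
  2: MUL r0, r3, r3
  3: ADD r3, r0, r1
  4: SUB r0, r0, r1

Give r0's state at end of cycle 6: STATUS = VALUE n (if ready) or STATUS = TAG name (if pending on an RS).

  c1: issue MUL r3<-Mul1  regs: r0:1,r1:7,r2:6,r3:Mul1
  c2: issue MUL r3<-Mul2  regs: r0:1,r1:7,r2:6,r3:Mul2
  c3: stall  regs: r0:1,r1:7,r2:6,r3:Mul2
  c4: stall  regs: r0:1,r1:7,r2:6,r3:Mul2
  c5: stall  regs: r0:1,r1:7,r2:6,r3:Mul2
  c6: CDB Mul1=12; issue MUL r0<-Mul1  regs: r0:Mul1,r1:7,r2:6,r3:Mul2

STATUS = TAG Mul1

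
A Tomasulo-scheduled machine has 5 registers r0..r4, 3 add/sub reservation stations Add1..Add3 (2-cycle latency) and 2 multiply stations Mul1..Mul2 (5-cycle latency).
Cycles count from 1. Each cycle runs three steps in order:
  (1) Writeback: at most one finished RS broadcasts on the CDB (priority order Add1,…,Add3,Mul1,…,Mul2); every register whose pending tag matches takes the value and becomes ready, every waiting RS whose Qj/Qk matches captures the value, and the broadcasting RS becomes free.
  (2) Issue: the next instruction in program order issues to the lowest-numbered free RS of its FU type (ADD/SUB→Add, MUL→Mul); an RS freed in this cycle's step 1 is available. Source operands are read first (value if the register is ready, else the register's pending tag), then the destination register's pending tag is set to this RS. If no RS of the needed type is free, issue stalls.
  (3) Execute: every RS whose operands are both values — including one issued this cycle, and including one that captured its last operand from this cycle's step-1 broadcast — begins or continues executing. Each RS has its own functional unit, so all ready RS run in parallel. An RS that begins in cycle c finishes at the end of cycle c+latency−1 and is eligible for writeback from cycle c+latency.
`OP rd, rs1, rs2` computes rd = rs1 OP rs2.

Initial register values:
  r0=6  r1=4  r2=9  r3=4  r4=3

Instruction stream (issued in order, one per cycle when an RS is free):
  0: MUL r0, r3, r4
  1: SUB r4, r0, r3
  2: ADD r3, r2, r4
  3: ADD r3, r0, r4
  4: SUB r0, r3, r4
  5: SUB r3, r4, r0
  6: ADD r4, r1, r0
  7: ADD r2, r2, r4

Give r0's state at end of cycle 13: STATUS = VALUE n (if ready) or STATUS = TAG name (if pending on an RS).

  c1: issue MUL r0<-Mul1  regs: r0:Mul1,r1:4,r2:9,r3:4,r4:3
  c2: issue SUB r4<-Add1  regs: r0:Mul1,r1:4,r2:9,r3:4,r4:Add1
  c3: issue ADD r3<-Add2  regs: r0:Mul1,r1:4,r2:9,r3:Add2,r4:Add1
  c4: issue ADD r3<-Add3  regs: r0:Mul1,r1:4,r2:9,r3:Add3,r4:Add1
  c5: stall  regs: r0:Mul1,r1:4,r2:9,r3:Add3,r4:Add1
  c6: CDB Mul1=12; stall  regs: r0:12,r1:4,r2:9,r3:Add3,r4:Add1
  c7: stall  regs: r0:12,r1:4,r2:9,r3:Add3,r4:Add1
  c8: CDB Add1=8; issue SUB r0<-Add1  regs: r0:Add1,r1:4,r2:9,r3:Add3,r4:8
  c9: stall  regs: r0:Add1,r1:4,r2:9,r3:Add3,r4:8
  c10: CDB Add2=17; issue SUB r3<-Add2  regs: r0:Add1,r1:4,r2:9,r3:Add2,r4:8
  c11: CDB Add3=20; issue ADD r4<-Add3  regs: r0:Add1,r1:4,r2:9,r3:Add2,r4:Add3
  c12: stall  regs: r0:Add1,r1:4,r2:9,r3:Add2,r4:Add3
  c13: CDB Add1=12; issue ADD r2<-Add1  regs: r0:12,r1:4,r2:Add1,r3:Add2,r4:Add3

STATUS = VALUE 12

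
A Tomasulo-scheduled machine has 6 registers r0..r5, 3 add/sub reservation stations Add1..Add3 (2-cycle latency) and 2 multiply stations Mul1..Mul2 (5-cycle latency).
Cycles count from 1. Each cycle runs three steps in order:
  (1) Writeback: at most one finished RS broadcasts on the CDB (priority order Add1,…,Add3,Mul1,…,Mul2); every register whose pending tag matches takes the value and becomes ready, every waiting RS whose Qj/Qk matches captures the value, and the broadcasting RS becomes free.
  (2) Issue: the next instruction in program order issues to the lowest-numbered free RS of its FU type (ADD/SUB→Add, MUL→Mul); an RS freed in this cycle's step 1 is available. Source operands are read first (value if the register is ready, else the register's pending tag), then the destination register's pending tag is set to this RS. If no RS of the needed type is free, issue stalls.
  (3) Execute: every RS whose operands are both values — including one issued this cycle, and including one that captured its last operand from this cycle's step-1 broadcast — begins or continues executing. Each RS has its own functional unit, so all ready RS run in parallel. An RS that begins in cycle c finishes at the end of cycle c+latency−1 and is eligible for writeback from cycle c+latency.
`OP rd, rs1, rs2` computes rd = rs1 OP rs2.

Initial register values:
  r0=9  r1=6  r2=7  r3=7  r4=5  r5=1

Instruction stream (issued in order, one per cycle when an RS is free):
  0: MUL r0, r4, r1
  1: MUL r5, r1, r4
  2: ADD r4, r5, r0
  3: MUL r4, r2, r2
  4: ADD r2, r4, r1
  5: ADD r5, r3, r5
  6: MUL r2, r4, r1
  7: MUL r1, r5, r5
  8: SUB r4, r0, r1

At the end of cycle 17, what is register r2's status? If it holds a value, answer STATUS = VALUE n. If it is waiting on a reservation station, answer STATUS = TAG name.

c1: issue MUL r0<-Mul1 | r0:Mul1,r1:6,r2:7,r3:7,r4:5,r5:1
c2: issue MUL r5<-Mul2 | r0:Mul1,r1:6,r2:7,r3:7,r4:5,r5:Mul2
c3: issue ADD r4<-Add1 | r0:Mul1,r1:6,r2:7,r3:7,r4:Add1,r5:Mul2
c4: stall | r0:Mul1,r1:6,r2:7,r3:7,r4:Add1,r5:Mul2
c5: stall | r0:Mul1,r1:6,r2:7,r3:7,r4:Add1,r5:Mul2
c6: CDB Mul1=30; issue MUL r4<-Mul1 | r0:30,r1:6,r2:7,r3:7,r4:Mul1,r5:Mul2
c7: CDB Mul2=30; issue ADD r2<-Add2 | r0:30,r1:6,r2:Add2,r3:7,r4:Mul1,r5:30
c8: issue ADD r5<-Add3 | r0:30,r1:6,r2:Add2,r3:7,r4:Mul1,r5:Add3
c9: CDB Add1=60; issue MUL r2<-Mul2 | r0:30,r1:6,r2:Mul2,r3:7,r4:Mul1,r5:Add3
c10: CDB Add3=37; stall | r0:30,r1:6,r2:Mul2,r3:7,r4:Mul1,r5:37
c11: CDB Mul1=49; issue MUL r1<-Mul1 | r0:30,r1:Mul1,r2:Mul2,r3:7,r4:49,r5:37
c12: issue SUB r4<-Add1 | r0:30,r1:Mul1,r2:Mul2,r3:7,r4:Add1,r5:37
c13: CDB Add2=55 | r0:30,r1:Mul1,r2:Mul2,r3:7,r4:Add1,r5:37
c14: - | r0:30,r1:Mul1,r2:Mul2,r3:7,r4:Add1,r5:37
c15: - | r0:30,r1:Mul1,r2:Mul2,r3:7,r4:Add1,r5:37
c16: CDB Mul1=1369 | r0:30,r1:1369,r2:Mul2,r3:7,r4:Add1,r5:37
c17: CDB Mul2=294 | r0:30,r1:1369,r2:294,r3:7,r4:Add1,r5:37

STATUS = VALUE 294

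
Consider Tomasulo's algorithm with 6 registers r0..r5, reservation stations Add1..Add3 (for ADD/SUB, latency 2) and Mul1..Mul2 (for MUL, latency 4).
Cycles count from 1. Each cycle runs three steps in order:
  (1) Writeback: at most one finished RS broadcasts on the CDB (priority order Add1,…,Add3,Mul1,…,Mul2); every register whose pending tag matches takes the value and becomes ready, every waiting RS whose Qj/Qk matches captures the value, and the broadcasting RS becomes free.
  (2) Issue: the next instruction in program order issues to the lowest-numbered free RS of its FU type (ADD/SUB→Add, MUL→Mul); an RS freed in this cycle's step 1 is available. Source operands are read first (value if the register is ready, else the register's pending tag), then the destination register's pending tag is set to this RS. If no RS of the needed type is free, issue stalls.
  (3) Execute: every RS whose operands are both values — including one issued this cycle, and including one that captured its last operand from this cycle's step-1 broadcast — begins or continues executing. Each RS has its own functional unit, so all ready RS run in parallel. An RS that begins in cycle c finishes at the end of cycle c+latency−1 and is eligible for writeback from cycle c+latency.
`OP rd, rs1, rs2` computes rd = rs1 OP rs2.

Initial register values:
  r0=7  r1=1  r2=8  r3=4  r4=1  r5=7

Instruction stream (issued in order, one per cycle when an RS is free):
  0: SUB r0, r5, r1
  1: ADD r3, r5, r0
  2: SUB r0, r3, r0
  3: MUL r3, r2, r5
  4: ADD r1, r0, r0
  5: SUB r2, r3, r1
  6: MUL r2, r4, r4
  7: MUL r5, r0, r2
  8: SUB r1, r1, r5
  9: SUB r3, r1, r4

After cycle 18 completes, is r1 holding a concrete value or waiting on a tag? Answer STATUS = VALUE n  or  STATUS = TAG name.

cycle 1: issue SUB r0<-Add1 // r0:Add1,r1:1,r2:8,r3:4,r4:1,r5:7
cycle 2: issue ADD r3<-Add2 // r0:Add1,r1:1,r2:8,r3:Add2,r4:1,r5:7
cycle 3: CDB Add1=6; issue SUB r0<-Add1 // r0:Add1,r1:1,r2:8,r3:Add2,r4:1,r5:7
cycle 4: issue MUL r3<-Mul1 // r0:Add1,r1:1,r2:8,r3:Mul1,r4:1,r5:7
cycle 5: CDB Add2=13; issue ADD r1<-Add2 // r0:Add1,r1:Add2,r2:8,r3:Mul1,r4:1,r5:7
cycle 6: issue SUB r2<-Add3 // r0:Add1,r1:Add2,r2:Add3,r3:Mul1,r4:1,r5:7
cycle 7: CDB Add1=7; issue MUL r2<-Mul2 // r0:7,r1:Add2,r2:Mul2,r3:Mul1,r4:1,r5:7
cycle 8: CDB Mul1=56; issue MUL r5<-Mul1 // r0:7,r1:Add2,r2:Mul2,r3:56,r4:1,r5:Mul1
cycle 9: CDB Add2=14; issue SUB r1<-Add1 // r0:7,r1:Add1,r2:Mul2,r3:56,r4:1,r5:Mul1
cycle 10: issue SUB r3<-Add2 // r0:7,r1:Add1,r2:Mul2,r3:Add2,r4:1,r5:Mul1
cycle 11: CDB Add3=42 // r0:7,r1:Add1,r2:Mul2,r3:Add2,r4:1,r5:Mul1
cycle 12: CDB Mul2=1 // r0:7,r1:Add1,r2:1,r3:Add2,r4:1,r5:Mul1
cycle 13: - // r0:7,r1:Add1,r2:1,r3:Add2,r4:1,r5:Mul1
cycle 14: - // r0:7,r1:Add1,r2:1,r3:Add2,r4:1,r5:Mul1
cycle 15: - // r0:7,r1:Add1,r2:1,r3:Add2,r4:1,r5:Mul1
cycle 16: CDB Mul1=7 // r0:7,r1:Add1,r2:1,r3:Add2,r4:1,r5:7
cycle 17: - // r0:7,r1:Add1,r2:1,r3:Add2,r4:1,r5:7
cycle 18: CDB Add1=7 // r0:7,r1:7,r2:1,r3:Add2,r4:1,r5:7

STATUS = VALUE 7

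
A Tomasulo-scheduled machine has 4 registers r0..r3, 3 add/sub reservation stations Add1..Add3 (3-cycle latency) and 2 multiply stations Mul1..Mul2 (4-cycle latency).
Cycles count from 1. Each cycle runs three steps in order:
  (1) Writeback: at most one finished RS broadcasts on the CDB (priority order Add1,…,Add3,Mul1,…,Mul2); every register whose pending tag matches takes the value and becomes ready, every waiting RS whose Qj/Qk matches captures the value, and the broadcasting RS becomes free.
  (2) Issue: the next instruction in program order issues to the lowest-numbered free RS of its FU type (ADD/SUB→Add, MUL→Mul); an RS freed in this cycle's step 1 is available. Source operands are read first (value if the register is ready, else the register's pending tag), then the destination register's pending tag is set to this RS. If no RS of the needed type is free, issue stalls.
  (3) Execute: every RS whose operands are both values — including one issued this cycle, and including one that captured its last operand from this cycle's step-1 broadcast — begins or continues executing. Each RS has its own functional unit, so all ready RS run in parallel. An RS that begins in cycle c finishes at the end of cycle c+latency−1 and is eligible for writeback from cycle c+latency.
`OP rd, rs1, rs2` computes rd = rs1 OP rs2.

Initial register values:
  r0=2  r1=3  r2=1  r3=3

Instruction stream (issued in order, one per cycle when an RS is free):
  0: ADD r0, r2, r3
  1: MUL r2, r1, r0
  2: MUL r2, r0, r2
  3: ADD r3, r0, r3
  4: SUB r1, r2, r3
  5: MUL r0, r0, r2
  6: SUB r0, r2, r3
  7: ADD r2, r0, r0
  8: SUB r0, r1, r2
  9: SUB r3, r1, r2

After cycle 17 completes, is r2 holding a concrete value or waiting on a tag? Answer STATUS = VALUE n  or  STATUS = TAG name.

c1: issue ADD r0<-Add1 | r0:Add1,r1:3,r2:1,r3:3
c2: issue MUL r2<-Mul1 | r0:Add1,r1:3,r2:Mul1,r3:3
c3: issue MUL r2<-Mul2 | r0:Add1,r1:3,r2:Mul2,r3:3
c4: CDB Add1=4; issue ADD r3<-Add1 | r0:4,r1:3,r2:Mul2,r3:Add1
c5: issue SUB r1<-Add2 | r0:4,r1:Add2,r2:Mul2,r3:Add1
c6: stall | r0:4,r1:Add2,r2:Mul2,r3:Add1
c7: CDB Add1=7; stall | r0:4,r1:Add2,r2:Mul2,r3:7
c8: CDB Mul1=12; issue MUL r0<-Mul1 | r0:Mul1,r1:Add2,r2:Mul2,r3:7
c9: issue SUB r0<-Add1 | r0:Add1,r1:Add2,r2:Mul2,r3:7
c10: issue ADD r2<-Add3 | r0:Add1,r1:Add2,r2:Add3,r3:7
c11: stall | r0:Add1,r1:Add2,r2:Add3,r3:7
c12: CDB Mul2=48; stall | r0:Add1,r1:Add2,r2:Add3,r3:7
c13: stall | r0:Add1,r1:Add2,r2:Add3,r3:7
c14: stall | r0:Add1,r1:Add2,r2:Add3,r3:7
c15: CDB Add1=41; issue SUB r0<-Add1 | r0:Add1,r1:Add2,r2:Add3,r3:7
c16: CDB Add2=41; issue SUB r3<-Add2 | r0:Add1,r1:41,r2:Add3,r3:Add2
c17: CDB Mul1=192 | r0:Add1,r1:41,r2:Add3,r3:Add2

STATUS = TAG Add3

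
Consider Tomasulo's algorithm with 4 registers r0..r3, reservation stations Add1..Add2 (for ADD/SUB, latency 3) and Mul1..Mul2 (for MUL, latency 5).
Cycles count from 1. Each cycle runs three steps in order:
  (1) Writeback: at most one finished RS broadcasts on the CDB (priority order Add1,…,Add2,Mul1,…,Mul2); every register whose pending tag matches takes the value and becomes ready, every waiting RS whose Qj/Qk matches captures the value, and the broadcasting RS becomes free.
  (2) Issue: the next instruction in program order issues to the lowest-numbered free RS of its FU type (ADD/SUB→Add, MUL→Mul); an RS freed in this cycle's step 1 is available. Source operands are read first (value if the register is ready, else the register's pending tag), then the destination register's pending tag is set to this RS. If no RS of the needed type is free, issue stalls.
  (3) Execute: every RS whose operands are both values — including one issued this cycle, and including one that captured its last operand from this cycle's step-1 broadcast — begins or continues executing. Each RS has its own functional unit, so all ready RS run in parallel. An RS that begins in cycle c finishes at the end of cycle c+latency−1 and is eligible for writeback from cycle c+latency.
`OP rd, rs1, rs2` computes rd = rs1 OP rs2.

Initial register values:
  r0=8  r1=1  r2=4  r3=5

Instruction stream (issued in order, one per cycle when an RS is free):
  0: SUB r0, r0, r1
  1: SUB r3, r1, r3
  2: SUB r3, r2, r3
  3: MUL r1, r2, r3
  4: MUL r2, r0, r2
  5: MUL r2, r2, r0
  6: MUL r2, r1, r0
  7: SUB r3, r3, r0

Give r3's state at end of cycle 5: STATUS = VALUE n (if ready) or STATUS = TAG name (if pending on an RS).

STATUS = TAG Add1

  c1: issue SUB r0<-Add1  regs: r0:Add1,r1:1,r2:4,r3:5
  c2: issue SUB r3<-Add2  regs: r0:Add1,r1:1,r2:4,r3:Add2
  c3: stall  regs: r0:Add1,r1:1,r2:4,r3:Add2
  c4: CDB Add1=7; issue SUB r3<-Add1  regs: r0:7,r1:1,r2:4,r3:Add1
  c5: CDB Add2=-4; issue MUL r1<-Mul1  regs: r0:7,r1:Mul1,r2:4,r3:Add1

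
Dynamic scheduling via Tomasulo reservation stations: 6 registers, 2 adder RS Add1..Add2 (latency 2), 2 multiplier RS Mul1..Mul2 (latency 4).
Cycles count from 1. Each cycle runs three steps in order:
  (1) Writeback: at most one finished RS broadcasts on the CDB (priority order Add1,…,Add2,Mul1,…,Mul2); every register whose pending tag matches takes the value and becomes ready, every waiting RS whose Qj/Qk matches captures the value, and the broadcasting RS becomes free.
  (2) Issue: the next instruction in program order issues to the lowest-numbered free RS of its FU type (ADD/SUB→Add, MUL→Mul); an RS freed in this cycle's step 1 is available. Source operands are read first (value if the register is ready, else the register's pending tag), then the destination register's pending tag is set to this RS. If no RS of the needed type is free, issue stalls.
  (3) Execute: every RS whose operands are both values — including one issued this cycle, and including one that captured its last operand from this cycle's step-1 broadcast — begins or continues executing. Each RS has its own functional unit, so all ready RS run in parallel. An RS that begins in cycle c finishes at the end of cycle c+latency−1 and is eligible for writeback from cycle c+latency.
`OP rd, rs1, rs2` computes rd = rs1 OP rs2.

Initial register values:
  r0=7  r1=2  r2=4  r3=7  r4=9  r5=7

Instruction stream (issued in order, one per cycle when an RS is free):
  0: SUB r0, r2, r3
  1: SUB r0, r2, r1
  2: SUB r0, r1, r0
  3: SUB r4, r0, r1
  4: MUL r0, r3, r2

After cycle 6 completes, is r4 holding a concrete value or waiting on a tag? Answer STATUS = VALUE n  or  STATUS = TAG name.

STATUS = TAG Add2

c1: issue SUB r0<-Add1 | r0:Add1,r1:2,r2:4,r3:7,r4:9,r5:7
c2: issue SUB r0<-Add2 | r0:Add2,r1:2,r2:4,r3:7,r4:9,r5:7
c3: CDB Add1=-3; issue SUB r0<-Add1 | r0:Add1,r1:2,r2:4,r3:7,r4:9,r5:7
c4: CDB Add2=2; issue SUB r4<-Add2 | r0:Add1,r1:2,r2:4,r3:7,r4:Add2,r5:7
c5: issue MUL r0<-Mul1 | r0:Mul1,r1:2,r2:4,r3:7,r4:Add2,r5:7
c6: CDB Add1=0 | r0:Mul1,r1:2,r2:4,r3:7,r4:Add2,r5:7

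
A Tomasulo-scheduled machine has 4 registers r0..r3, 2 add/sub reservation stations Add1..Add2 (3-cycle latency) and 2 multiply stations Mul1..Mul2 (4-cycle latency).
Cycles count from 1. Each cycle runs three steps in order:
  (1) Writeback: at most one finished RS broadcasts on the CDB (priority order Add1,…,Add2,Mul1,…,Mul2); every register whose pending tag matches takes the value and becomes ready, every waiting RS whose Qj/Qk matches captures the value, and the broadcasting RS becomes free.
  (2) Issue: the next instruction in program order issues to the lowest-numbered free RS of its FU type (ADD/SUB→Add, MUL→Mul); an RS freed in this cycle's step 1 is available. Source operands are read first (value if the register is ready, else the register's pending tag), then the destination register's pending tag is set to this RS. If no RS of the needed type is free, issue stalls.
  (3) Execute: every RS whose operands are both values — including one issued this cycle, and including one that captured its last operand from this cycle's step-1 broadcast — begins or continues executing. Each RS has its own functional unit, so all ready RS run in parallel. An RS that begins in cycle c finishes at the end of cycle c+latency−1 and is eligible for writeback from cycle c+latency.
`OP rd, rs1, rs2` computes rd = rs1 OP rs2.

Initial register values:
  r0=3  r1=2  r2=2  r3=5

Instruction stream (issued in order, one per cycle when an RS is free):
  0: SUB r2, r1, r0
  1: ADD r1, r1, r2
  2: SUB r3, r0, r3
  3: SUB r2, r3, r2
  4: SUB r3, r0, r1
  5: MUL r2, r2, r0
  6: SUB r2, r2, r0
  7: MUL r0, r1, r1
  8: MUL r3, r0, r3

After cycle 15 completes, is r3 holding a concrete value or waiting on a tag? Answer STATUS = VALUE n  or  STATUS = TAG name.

cycle 1: issue SUB r2<-Add1 // r0:3,r1:2,r2:Add1,r3:5
cycle 2: issue ADD r1<-Add2 // r0:3,r1:Add2,r2:Add1,r3:5
cycle 3: stall // r0:3,r1:Add2,r2:Add1,r3:5
cycle 4: CDB Add1=-1; issue SUB r3<-Add1 // r0:3,r1:Add2,r2:-1,r3:Add1
cycle 5: stall // r0:3,r1:Add2,r2:-1,r3:Add1
cycle 6: stall // r0:3,r1:Add2,r2:-1,r3:Add1
cycle 7: CDB Add1=-2; issue SUB r2<-Add1 // r0:3,r1:Add2,r2:Add1,r3:-2
cycle 8: CDB Add2=1; issue SUB r3<-Add2 // r0:3,r1:1,r2:Add1,r3:Add2
cycle 9: issue MUL r2<-Mul1 // r0:3,r1:1,r2:Mul1,r3:Add2
cycle 10: CDB Add1=-1; issue SUB r2<-Add1 // r0:3,r1:1,r2:Add1,r3:Add2
cycle 11: CDB Add2=2; issue MUL r0<-Mul2 // r0:Mul2,r1:1,r2:Add1,r3:2
cycle 12: stall // r0:Mul2,r1:1,r2:Add1,r3:2
cycle 13: stall // r0:Mul2,r1:1,r2:Add1,r3:2
cycle 14: CDB Mul1=-3; issue MUL r3<-Mul1 // r0:Mul2,r1:1,r2:Add1,r3:Mul1
cycle 15: CDB Mul2=1 // r0:1,r1:1,r2:Add1,r3:Mul1

STATUS = TAG Mul1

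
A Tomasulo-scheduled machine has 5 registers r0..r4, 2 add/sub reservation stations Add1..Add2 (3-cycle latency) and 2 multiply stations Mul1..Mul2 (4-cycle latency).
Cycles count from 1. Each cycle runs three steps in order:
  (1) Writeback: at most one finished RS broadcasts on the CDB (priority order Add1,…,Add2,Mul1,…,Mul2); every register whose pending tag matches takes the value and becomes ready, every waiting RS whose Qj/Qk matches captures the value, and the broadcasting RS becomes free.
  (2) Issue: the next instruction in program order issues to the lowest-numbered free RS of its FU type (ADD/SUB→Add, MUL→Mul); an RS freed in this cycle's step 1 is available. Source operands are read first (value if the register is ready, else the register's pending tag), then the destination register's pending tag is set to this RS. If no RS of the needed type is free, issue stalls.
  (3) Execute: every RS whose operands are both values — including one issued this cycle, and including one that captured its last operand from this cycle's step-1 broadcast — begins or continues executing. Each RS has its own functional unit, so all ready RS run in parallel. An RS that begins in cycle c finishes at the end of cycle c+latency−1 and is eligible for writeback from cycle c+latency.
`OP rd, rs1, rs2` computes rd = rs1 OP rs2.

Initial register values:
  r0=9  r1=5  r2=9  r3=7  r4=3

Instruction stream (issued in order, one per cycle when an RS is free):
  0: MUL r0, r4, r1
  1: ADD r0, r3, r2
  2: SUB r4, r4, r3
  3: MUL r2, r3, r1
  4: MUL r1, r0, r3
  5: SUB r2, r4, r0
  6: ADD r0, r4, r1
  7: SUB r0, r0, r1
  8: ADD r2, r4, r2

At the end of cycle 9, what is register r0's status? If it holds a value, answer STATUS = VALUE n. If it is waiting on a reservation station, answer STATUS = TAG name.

c1: issue MUL r0<-Mul1 | r0:Mul1,r1:5,r2:9,r3:7,r4:3
c2: issue ADD r0<-Add1 | r0:Add1,r1:5,r2:9,r3:7,r4:3
c3: issue SUB r4<-Add2 | r0:Add1,r1:5,r2:9,r3:7,r4:Add2
c4: issue MUL r2<-Mul2 | r0:Add1,r1:5,r2:Mul2,r3:7,r4:Add2
c5: CDB Add1=16; stall | r0:16,r1:5,r2:Mul2,r3:7,r4:Add2
c6: CDB Add2=-4; stall | r0:16,r1:5,r2:Mul2,r3:7,r4:-4
c7: CDB Mul1=15; issue MUL r1<-Mul1 | r0:16,r1:Mul1,r2:Mul2,r3:7,r4:-4
c8: CDB Mul2=35; issue SUB r2<-Add1 | r0:16,r1:Mul1,r2:Add1,r3:7,r4:-4
c9: issue ADD r0<-Add2 | r0:Add2,r1:Mul1,r2:Add1,r3:7,r4:-4

STATUS = TAG Add2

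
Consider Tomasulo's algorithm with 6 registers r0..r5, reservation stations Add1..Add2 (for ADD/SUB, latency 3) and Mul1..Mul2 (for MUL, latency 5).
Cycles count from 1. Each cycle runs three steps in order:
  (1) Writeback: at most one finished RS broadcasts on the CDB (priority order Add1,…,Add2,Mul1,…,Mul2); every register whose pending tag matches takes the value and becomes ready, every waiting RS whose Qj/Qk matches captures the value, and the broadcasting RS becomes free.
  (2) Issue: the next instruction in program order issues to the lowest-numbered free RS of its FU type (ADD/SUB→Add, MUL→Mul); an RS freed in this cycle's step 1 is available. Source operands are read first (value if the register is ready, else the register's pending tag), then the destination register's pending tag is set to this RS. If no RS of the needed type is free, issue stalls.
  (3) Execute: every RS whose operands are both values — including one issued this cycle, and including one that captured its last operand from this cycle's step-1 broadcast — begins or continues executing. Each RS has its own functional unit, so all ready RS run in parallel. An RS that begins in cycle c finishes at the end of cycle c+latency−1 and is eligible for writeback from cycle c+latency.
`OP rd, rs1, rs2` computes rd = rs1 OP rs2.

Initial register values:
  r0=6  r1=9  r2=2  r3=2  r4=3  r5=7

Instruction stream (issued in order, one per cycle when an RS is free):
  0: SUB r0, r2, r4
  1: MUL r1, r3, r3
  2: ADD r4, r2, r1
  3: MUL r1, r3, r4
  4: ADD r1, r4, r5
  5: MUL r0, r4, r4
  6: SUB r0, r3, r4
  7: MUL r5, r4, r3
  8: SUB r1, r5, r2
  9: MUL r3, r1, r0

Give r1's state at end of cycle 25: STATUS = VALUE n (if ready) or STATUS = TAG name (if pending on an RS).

STATUS = VALUE 10

cycle 1: issue SUB r0<-Add1 // r0:Add1,r1:9,r2:2,r3:2,r4:3,r5:7
cycle 2: issue MUL r1<-Mul1 // r0:Add1,r1:Mul1,r2:2,r3:2,r4:3,r5:7
cycle 3: issue ADD r4<-Add2 // r0:Add1,r1:Mul1,r2:2,r3:2,r4:Add2,r5:7
cycle 4: CDB Add1=-1; issue MUL r1<-Mul2 // r0:-1,r1:Mul2,r2:2,r3:2,r4:Add2,r5:7
cycle 5: issue ADD r1<-Add1 // r0:-1,r1:Add1,r2:2,r3:2,r4:Add2,r5:7
cycle 6: stall // r0:-1,r1:Add1,r2:2,r3:2,r4:Add2,r5:7
cycle 7: CDB Mul1=4; issue MUL r0<-Mul1 // r0:Mul1,r1:Add1,r2:2,r3:2,r4:Add2,r5:7
cycle 8: stall // r0:Mul1,r1:Add1,r2:2,r3:2,r4:Add2,r5:7
cycle 9: stall // r0:Mul1,r1:Add1,r2:2,r3:2,r4:Add2,r5:7
cycle 10: CDB Add2=6; issue SUB r0<-Add2 // r0:Add2,r1:Add1,r2:2,r3:2,r4:6,r5:7
cycle 11: stall // r0:Add2,r1:Add1,r2:2,r3:2,r4:6,r5:7
cycle 12: stall // r0:Add2,r1:Add1,r2:2,r3:2,r4:6,r5:7
cycle 13: CDB Add1=13; stall // r0:Add2,r1:13,r2:2,r3:2,r4:6,r5:7
cycle 14: CDB Add2=-4; stall // r0:-4,r1:13,r2:2,r3:2,r4:6,r5:7
cycle 15: CDB Mul1=36; issue MUL r5<-Mul1 // r0:-4,r1:13,r2:2,r3:2,r4:6,r5:Mul1
cycle 16: CDB Mul2=12; issue SUB r1<-Add1 // r0:-4,r1:Add1,r2:2,r3:2,r4:6,r5:Mul1
cycle 17: issue MUL r3<-Mul2 // r0:-4,r1:Add1,r2:2,r3:Mul2,r4:6,r5:Mul1
cycle 18: - // r0:-4,r1:Add1,r2:2,r3:Mul2,r4:6,r5:Mul1
cycle 19: - // r0:-4,r1:Add1,r2:2,r3:Mul2,r4:6,r5:Mul1
cycle 20: CDB Mul1=12 // r0:-4,r1:Add1,r2:2,r3:Mul2,r4:6,r5:12
cycle 21: - // r0:-4,r1:Add1,r2:2,r3:Mul2,r4:6,r5:12
cycle 22: - // r0:-4,r1:Add1,r2:2,r3:Mul2,r4:6,r5:12
cycle 23: CDB Add1=10 // r0:-4,r1:10,r2:2,r3:Mul2,r4:6,r5:12
cycle 24: - // r0:-4,r1:10,r2:2,r3:Mul2,r4:6,r5:12
cycle 25: - // r0:-4,r1:10,r2:2,r3:Mul2,r4:6,r5:12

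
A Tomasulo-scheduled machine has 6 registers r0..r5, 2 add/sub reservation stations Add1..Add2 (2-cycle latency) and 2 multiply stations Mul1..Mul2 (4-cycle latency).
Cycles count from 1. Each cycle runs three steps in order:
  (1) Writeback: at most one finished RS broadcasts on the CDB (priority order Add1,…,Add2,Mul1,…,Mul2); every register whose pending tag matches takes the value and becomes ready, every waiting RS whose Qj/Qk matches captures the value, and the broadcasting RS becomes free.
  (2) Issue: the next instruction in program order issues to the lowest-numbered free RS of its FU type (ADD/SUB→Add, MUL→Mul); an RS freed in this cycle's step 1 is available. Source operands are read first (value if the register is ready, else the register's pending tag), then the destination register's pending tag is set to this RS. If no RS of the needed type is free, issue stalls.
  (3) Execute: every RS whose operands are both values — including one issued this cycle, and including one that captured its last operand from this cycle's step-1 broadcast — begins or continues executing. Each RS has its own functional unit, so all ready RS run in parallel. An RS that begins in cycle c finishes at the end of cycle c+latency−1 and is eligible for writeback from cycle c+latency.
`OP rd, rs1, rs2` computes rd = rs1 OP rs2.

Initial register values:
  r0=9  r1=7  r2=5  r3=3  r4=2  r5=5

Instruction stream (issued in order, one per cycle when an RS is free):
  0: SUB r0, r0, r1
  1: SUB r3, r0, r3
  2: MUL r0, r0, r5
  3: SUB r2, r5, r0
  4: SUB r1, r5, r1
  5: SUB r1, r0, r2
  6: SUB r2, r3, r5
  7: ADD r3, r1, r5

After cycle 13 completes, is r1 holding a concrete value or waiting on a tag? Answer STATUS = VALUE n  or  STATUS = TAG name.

STATUS = VALUE 15

  c1: issue SUB r0<-Add1  regs: r0:Add1,r1:7,r2:5,r3:3,r4:2,r5:5
  c2: issue SUB r3<-Add2  regs: r0:Add1,r1:7,r2:5,r3:Add2,r4:2,r5:5
  c3: CDB Add1=2; issue MUL r0<-Mul1  regs: r0:Mul1,r1:7,r2:5,r3:Add2,r4:2,r5:5
  c4: issue SUB r2<-Add1  regs: r0:Mul1,r1:7,r2:Add1,r3:Add2,r4:2,r5:5
  c5: CDB Add2=-1; issue SUB r1<-Add2  regs: r0:Mul1,r1:Add2,r2:Add1,r3:-1,r4:2,r5:5
  c6: stall  regs: r0:Mul1,r1:Add2,r2:Add1,r3:-1,r4:2,r5:5
  c7: CDB Add2=-2; issue SUB r1<-Add2  regs: r0:Mul1,r1:Add2,r2:Add1,r3:-1,r4:2,r5:5
  c8: CDB Mul1=10; stall  regs: r0:10,r1:Add2,r2:Add1,r3:-1,r4:2,r5:5
  c9: stall  regs: r0:10,r1:Add2,r2:Add1,r3:-1,r4:2,r5:5
  c10: CDB Add1=-5; issue SUB r2<-Add1  regs: r0:10,r1:Add2,r2:Add1,r3:-1,r4:2,r5:5
  c11: stall  regs: r0:10,r1:Add2,r2:Add1,r3:-1,r4:2,r5:5
  c12: CDB Add1=-6; issue ADD r3<-Add1  regs: r0:10,r1:Add2,r2:-6,r3:Add1,r4:2,r5:5
  c13: CDB Add2=15  regs: r0:10,r1:15,r2:-6,r3:Add1,r4:2,r5:5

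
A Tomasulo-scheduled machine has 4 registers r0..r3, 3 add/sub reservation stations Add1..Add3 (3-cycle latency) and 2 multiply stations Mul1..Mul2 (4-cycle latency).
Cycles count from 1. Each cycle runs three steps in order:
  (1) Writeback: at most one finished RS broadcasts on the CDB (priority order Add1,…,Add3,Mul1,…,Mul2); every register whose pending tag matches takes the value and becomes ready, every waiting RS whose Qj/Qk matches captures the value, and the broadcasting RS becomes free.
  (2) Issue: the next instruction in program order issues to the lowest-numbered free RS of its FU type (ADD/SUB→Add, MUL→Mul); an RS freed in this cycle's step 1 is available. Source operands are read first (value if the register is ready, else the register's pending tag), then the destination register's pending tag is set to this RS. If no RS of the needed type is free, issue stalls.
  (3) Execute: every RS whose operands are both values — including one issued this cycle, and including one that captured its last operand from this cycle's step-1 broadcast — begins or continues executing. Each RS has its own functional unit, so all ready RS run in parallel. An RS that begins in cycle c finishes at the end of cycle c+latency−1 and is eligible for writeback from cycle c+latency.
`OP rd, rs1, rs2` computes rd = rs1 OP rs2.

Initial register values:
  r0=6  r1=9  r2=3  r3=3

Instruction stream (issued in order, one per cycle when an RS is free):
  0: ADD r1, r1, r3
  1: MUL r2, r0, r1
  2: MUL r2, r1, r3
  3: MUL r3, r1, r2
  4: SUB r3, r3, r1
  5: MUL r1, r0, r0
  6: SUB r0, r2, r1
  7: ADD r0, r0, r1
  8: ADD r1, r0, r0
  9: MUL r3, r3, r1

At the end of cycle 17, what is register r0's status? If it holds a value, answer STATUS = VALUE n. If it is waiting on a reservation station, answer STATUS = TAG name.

cycle 1: issue ADD r1<-Add1 // r0:6,r1:Add1,r2:3,r3:3
cycle 2: issue MUL r2<-Mul1 // r0:6,r1:Add1,r2:Mul1,r3:3
cycle 3: issue MUL r2<-Mul2 // r0:6,r1:Add1,r2:Mul2,r3:3
cycle 4: CDB Add1=12; stall // r0:6,r1:12,r2:Mul2,r3:3
cycle 5: stall // r0:6,r1:12,r2:Mul2,r3:3
cycle 6: stall // r0:6,r1:12,r2:Mul2,r3:3
cycle 7: stall // r0:6,r1:12,r2:Mul2,r3:3
cycle 8: CDB Mul1=72; issue MUL r3<-Mul1 // r0:6,r1:12,r2:Mul2,r3:Mul1
cycle 9: CDB Mul2=36; issue SUB r3<-Add1 // r0:6,r1:12,r2:36,r3:Add1
cycle 10: issue MUL r1<-Mul2 // r0:6,r1:Mul2,r2:36,r3:Add1
cycle 11: issue SUB r0<-Add2 // r0:Add2,r1:Mul2,r2:36,r3:Add1
cycle 12: issue ADD r0<-Add3 // r0:Add3,r1:Mul2,r2:36,r3:Add1
cycle 13: CDB Mul1=432; stall // r0:Add3,r1:Mul2,r2:36,r3:Add1
cycle 14: CDB Mul2=36; stall // r0:Add3,r1:36,r2:36,r3:Add1
cycle 15: stall // r0:Add3,r1:36,r2:36,r3:Add1
cycle 16: CDB Add1=420; issue ADD r1<-Add1 // r0:Add3,r1:Add1,r2:36,r3:420
cycle 17: CDB Add2=0; issue MUL r3<-Mul1 // r0:Add3,r1:Add1,r2:36,r3:Mul1

STATUS = TAG Add3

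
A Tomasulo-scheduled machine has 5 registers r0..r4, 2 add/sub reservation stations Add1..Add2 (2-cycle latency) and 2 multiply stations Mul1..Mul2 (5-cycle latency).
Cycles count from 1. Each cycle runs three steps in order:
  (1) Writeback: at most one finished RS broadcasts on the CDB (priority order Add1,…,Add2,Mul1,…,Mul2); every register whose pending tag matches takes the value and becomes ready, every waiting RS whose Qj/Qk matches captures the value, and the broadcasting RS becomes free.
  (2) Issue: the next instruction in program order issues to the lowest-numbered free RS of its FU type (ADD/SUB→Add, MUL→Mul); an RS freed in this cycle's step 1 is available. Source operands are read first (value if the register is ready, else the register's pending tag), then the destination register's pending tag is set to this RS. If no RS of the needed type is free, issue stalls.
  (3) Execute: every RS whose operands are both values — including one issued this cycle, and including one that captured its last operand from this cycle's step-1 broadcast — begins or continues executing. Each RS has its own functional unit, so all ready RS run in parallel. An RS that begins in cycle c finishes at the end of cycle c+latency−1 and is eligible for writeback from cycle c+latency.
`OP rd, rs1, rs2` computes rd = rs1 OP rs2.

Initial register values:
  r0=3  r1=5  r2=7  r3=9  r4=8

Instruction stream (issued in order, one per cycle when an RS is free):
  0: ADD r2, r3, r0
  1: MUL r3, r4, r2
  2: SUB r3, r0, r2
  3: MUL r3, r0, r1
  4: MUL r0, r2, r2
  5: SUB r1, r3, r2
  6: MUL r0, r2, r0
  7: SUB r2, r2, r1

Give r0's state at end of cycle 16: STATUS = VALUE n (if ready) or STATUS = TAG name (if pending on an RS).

STATUS = TAG Mul2

c1: issue ADD r2<-Add1 | r0:3,r1:5,r2:Add1,r3:9,r4:8
c2: issue MUL r3<-Mul1 | r0:3,r1:5,r2:Add1,r3:Mul1,r4:8
c3: CDB Add1=12; issue SUB r3<-Add1 | r0:3,r1:5,r2:12,r3:Add1,r4:8
c4: issue MUL r3<-Mul2 | r0:3,r1:5,r2:12,r3:Mul2,r4:8
c5: CDB Add1=-9; stall | r0:3,r1:5,r2:12,r3:Mul2,r4:8
c6: stall | r0:3,r1:5,r2:12,r3:Mul2,r4:8
c7: stall | r0:3,r1:5,r2:12,r3:Mul2,r4:8
c8: CDB Mul1=96; issue MUL r0<-Mul1 | r0:Mul1,r1:5,r2:12,r3:Mul2,r4:8
c9: CDB Mul2=15; issue SUB r1<-Add1 | r0:Mul1,r1:Add1,r2:12,r3:15,r4:8
c10: issue MUL r0<-Mul2 | r0:Mul2,r1:Add1,r2:12,r3:15,r4:8
c11: CDB Add1=3; issue SUB r2<-Add1 | r0:Mul2,r1:3,r2:Add1,r3:15,r4:8
c12: - | r0:Mul2,r1:3,r2:Add1,r3:15,r4:8
c13: CDB Add1=9 | r0:Mul2,r1:3,r2:9,r3:15,r4:8
c14: CDB Mul1=144 | r0:Mul2,r1:3,r2:9,r3:15,r4:8
c15: - | r0:Mul2,r1:3,r2:9,r3:15,r4:8
c16: - | r0:Mul2,r1:3,r2:9,r3:15,r4:8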